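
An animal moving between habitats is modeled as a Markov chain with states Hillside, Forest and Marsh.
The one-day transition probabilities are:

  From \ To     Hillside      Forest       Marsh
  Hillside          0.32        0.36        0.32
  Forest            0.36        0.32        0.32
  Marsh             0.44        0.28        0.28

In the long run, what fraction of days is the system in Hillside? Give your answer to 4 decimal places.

Let the stationary distribution be π with π = πP and π_1 + π_2 + π_3 = 1.
π_1 = 0.32·π_1 + 0.36·π_2 + 0.44·π_3
π_2 = 0.36·π_1 + 0.32·π_2 + 0.28·π_3
Solving with the normalization constraint gives π = (0.3698, 0.3225, 0.3077).
So the stationary probability of Hillside is 0.3698.

0.3698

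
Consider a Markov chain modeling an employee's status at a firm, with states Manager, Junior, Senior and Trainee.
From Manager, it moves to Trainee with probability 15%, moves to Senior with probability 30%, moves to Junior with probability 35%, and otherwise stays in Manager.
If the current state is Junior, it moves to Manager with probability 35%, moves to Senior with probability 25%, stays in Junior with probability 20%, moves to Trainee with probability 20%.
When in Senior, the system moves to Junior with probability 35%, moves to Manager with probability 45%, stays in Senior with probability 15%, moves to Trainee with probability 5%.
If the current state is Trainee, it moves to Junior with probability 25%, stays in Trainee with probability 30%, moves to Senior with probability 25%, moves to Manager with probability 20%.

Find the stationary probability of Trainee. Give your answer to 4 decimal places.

Let the stationary distribution be π with π = πP and π_1 + π_2 + π_3 + π_4 = 1.
π_1 = 0.2·π_1 + 0.35·π_2 + 0.45·π_3 + 0.2·π_4
π_2 = 0.35·π_1 + 0.2·π_2 + 0.35·π_3 + 0.25·π_4
π_3 = 0.3·π_1 + 0.25·π_2 + 0.15·π_3 + 0.25·π_4
Solving with the normalization constraint gives π = (0.3038, 0.2900, 0.2411, 0.1652).
So the stationary probability of Trainee is 0.1652.

0.1652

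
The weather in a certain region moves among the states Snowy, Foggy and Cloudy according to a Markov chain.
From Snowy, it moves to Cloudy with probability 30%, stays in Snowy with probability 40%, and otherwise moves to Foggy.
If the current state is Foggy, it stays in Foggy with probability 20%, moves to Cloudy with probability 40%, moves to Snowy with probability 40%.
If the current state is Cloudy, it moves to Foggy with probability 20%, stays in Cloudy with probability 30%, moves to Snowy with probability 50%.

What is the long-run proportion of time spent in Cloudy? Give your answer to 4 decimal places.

Let the stationary distribution be π with π = πP and π_1 + π_2 + π_3 = 1.
π_1 = 0.4·π_1 + 0.4·π_2 + 0.5·π_3
π_2 = 0.3·π_1 + 0.2·π_2 + 0.2·π_3
Solving with the normalization constraint gives π = (0.4324, 0.2432, 0.3243).
So the stationary probability of Cloudy is 0.3243.

0.3243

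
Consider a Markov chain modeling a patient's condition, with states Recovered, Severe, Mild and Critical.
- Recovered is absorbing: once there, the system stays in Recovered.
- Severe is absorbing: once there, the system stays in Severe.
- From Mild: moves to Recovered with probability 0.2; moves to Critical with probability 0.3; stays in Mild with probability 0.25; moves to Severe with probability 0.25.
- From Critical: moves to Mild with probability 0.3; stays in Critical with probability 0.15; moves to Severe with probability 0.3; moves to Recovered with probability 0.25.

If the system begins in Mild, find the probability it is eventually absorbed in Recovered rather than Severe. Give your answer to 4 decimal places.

0.4475

Let h(s) be the probability of absorption at Recovered starting from transient state s. Then h(Recovered) = 1 and h(Severe) = 0. By first-step analysis:
h(Mild) = 0.2·1 + 0.25·0 + 0.25·h(Mild) + 0.3·h(Critical)
h(Critical) = 0.25·1 + 0.3·0 + 0.3·h(Mild) + 0.15·h(Critical)
Solving: h(Mild) = 0.4475, h(Critical) = 0.4521.
Starting from Mild, the probability is 0.4475.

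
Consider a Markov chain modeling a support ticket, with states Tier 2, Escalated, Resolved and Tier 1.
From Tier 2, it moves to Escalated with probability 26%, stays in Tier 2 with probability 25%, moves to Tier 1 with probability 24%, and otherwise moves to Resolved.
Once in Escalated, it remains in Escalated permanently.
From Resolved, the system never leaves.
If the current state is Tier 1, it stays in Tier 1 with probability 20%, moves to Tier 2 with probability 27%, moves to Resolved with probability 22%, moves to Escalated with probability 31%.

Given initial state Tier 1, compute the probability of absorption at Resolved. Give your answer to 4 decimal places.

0.4344

Let h(s) be the probability of absorption at Resolved starting from transient state s. Then h(Resolved) = 1 and h(Escalated) = 0. By first-step analysis:
h(Tier 2) = 0.25·h(Tier 2) + 0.26·0 + 0.25·1 + 0.24·h(Tier 1)
h(Tier 1) = 0.27·h(Tier 2) + 0.31·0 + 0.22·1 + 0.2·h(Tier 1)
Solving: h(Tier 2) = 0.4723, h(Tier 1) = 0.4344.
Starting from Tier 1, the probability is 0.4344.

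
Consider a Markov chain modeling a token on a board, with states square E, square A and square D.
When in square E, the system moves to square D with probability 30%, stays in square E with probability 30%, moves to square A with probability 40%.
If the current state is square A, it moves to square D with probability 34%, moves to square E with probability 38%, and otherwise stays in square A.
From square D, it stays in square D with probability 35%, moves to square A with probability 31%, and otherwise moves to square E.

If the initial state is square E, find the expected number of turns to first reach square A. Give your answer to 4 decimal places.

Let t(s) be the expected number of turns to first reach square A from state s, with t(square A) = 0. Conditioning on the first turn:
t(square E) = 1 + 0.3·t(square E) + 0.3·t(square D)
t(square D) = 1 + 0.34·t(square E) + 0.35·t(square D)
Solving: t(square E) = 2.6912, t(square D) = 2.9462.
Expected turns from square E to square A: 2.6912.

2.6912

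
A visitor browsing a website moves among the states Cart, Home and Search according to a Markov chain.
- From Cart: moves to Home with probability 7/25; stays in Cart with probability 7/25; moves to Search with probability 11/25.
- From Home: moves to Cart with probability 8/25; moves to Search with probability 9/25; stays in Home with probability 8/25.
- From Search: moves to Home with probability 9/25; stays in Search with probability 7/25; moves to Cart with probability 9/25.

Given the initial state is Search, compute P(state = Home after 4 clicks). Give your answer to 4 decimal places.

0.3214

Propagate the distribution vector 4 clicks from Search.
After 0 clicks: (0.0000, 0.0000, 1.0000)
After 1 click: (0.3600, 0.3600, 0.2800)
After 2 clicks: (0.3168, 0.3168, 0.3664)
After 3 clicks: (0.3220, 0.3220, 0.3560)
After 4 clicks: (0.3214, 0.3214, 0.3573)
P(in Home after 4 clicks) = 0.3214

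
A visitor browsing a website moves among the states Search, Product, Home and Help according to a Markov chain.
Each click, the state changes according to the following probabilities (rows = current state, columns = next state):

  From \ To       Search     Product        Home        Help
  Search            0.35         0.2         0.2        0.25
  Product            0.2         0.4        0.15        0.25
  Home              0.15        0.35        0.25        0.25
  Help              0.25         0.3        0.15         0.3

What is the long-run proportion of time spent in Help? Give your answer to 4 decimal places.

Let the stationary distribution be π with π = πP and π_1 + π_2 + π_3 + π_4 = 1.
π_1 = 0.35·π_1 + 0.2·π_2 + 0.15·π_3 + 0.25·π_4
π_2 = 0.2·π_1 + 0.4·π_2 + 0.35·π_3 + 0.3·π_4
π_3 = 0.2·π_1 + 0.15·π_2 + 0.25·π_3 + 0.15·π_4
Solving with the normalization constraint gives π = (0.2402, 0.3166, 0.1800, 0.2632).
So the stationary probability of Help is 0.2632.

0.2632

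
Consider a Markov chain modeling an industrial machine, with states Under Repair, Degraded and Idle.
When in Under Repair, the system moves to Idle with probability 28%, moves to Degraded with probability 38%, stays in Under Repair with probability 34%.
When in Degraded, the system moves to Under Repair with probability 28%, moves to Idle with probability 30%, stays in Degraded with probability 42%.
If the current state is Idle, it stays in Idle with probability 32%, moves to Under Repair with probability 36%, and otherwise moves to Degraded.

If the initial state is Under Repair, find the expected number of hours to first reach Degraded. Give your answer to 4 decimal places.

2.7586

Let t(s) be the expected number of hours to first reach Degraded from state s, with t(Degraded) = 0. Conditioning on the first hour:
t(Under Repair) = 1 + 0.34·t(Under Repair) + 0.28·t(Idle)
t(Idle) = 1 + 0.36·t(Under Repair) + 0.32·t(Idle)
Solving: t(Under Repair) = 2.7586, t(Idle) = 2.9310.
Expected hours from Under Repair to Degraded: 2.7586.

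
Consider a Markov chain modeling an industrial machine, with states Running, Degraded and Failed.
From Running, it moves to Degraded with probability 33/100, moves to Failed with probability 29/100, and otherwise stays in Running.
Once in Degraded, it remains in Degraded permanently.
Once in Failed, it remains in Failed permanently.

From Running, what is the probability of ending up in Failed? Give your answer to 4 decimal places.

Let h(s) be the probability of absorption at Failed starting from transient state s. Then h(Failed) = 1 and h(Degraded) = 0. By first-step analysis:
h(Running) = 0.38·h(Running) + 0.33·0 + 0.29·1
Solving: h(Running) = 0.4677.
Starting from Running, the probability is 0.4677.

0.4677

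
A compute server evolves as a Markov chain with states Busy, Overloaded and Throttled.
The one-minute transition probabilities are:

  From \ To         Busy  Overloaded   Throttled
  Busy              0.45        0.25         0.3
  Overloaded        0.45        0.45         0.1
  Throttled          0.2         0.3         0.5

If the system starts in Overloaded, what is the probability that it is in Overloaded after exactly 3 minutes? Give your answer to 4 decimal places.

0.3305

Propagate the distribution vector 3 minutes from Overloaded.
After 0 minutes: (0.0000, 1.0000, 0.0000)
After 1 minute: (0.4500, 0.4500, 0.1000)
After 2 minutes: (0.4250, 0.3450, 0.2300)
After 3 minutes: (0.3925, 0.3305, 0.2770)
P(in Overloaded after 3 minutes) = 0.3305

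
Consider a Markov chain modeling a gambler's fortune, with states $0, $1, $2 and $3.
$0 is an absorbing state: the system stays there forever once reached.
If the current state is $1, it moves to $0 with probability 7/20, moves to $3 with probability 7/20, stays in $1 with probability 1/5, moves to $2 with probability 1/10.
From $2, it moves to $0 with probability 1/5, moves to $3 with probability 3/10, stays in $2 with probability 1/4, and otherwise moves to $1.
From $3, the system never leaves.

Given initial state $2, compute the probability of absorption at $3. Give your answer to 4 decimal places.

0.5696

Let h(s) be the probability of absorption at $3 starting from transient state s. Then h($3) = 1 and h($0) = 0. By first-step analysis:
h($1) = 0.35·0 + 0.2·h($1) + 0.1·h($2) + 0.35·1
h($2) = 0.2·0 + 0.25·h($1) + 0.25·h($2) + 0.3·1
Solving: h($1) = 0.5087, h($2) = 0.5696.
Starting from $2, the probability is 0.5696.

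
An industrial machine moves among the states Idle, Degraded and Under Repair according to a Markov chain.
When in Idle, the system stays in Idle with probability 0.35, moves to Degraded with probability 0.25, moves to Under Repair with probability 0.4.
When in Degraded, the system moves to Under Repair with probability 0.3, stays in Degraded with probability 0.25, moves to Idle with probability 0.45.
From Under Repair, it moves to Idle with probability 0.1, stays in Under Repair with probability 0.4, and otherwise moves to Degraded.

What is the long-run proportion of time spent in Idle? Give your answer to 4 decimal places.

0.2927

Let the stationary distribution be π with π = πP and π_1 + π_2 + π_3 = 1.
π_1 = 0.35·π_1 + 0.45·π_2 + 0.1·π_3
π_2 = 0.25·π_1 + 0.25·π_2 + 0.5·π_3
Solving with the normalization constraint gives π = (0.2927, 0.3415, 0.3659).
So the stationary probability of Idle is 0.2927.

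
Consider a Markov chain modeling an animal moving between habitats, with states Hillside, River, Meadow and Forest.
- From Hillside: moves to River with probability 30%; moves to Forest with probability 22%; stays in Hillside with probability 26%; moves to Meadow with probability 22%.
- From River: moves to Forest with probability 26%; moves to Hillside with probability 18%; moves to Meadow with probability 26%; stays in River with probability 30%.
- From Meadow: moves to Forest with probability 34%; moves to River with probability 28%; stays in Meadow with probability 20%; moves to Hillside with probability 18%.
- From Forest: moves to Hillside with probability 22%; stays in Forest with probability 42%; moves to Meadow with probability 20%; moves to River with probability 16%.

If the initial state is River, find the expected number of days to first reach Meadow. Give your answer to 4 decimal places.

Let t(s) be the expected number of days to first reach Meadow from state s, with t(Meadow) = 0. Conditioning on the first day:
t(Hillside) = 1 + 0.26·t(Hillside) + 0.3·t(River) + 0.22·t(Forest)
t(River) = 1 + 0.18·t(Hillside) + 0.3·t(River) + 0.26·t(Forest)
t(Forest) = 1 + 0.22·t(Hillside) + 0.16·t(River) + 0.42·t(Forest)
Solving: t(Hillside) = 4.4518, t(River) = 4.2794, t(Forest) = 4.5933.
Expected days from River to Meadow: 4.2794.

4.2794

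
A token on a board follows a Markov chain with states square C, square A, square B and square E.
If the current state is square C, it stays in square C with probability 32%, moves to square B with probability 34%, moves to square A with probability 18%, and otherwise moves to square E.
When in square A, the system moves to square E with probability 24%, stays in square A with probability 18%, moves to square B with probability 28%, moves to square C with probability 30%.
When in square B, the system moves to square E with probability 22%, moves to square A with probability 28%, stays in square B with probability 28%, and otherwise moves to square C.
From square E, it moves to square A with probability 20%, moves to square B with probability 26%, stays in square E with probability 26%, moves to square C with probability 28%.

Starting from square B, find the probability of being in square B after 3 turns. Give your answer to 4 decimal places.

Propagate the distribution vector 3 turns from square B.
After 0 turns: (0.0000, 0.0000, 1.0000, 0.0000)
After 1 turn: (0.2200, 0.2800, 0.2800, 0.2200)
After 2 turns: (0.2776, 0.2124, 0.2888, 0.2212)
After 3 turns: (0.2780, 0.2133, 0.2922, 0.2164)
P(in square B after 3 turns) = 0.2922

0.2922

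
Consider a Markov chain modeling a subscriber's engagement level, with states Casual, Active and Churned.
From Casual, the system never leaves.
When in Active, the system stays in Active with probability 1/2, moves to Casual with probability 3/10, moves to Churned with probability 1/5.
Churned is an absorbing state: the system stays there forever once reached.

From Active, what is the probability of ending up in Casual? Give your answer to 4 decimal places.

0.6000

Let h(s) be the probability of absorption at Casual starting from transient state s. Then h(Casual) = 1 and h(Churned) = 0. By first-step analysis:
h(Active) = 0.3·1 + 0.5·h(Active) + 0.2·0
Solving: h(Active) = 0.6000.
Starting from Active, the probability is 0.6000.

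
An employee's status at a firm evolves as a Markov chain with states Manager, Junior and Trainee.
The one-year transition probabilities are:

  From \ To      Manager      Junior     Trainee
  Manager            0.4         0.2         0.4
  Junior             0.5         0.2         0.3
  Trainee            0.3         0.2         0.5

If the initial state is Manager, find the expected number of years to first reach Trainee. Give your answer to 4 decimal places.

2.6316

Let t(s) be the expected number of years to first reach Trainee from state s, with t(Trainee) = 0. Conditioning on the first year:
t(Manager) = 1 + 0.4·t(Manager) + 0.2·t(Junior)
t(Junior) = 1 + 0.5·t(Manager) + 0.2·t(Junior)
Solving: t(Manager) = 2.6316, t(Junior) = 2.8947.
Expected years from Manager to Trainee: 2.6316.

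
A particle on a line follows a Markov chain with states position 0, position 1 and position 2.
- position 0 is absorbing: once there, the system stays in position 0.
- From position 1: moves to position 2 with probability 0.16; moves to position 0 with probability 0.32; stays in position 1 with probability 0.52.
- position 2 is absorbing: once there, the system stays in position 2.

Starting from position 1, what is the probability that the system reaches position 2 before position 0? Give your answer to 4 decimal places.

Let h(s) be the probability of absorption at position 2 starting from transient state s. Then h(position 2) = 1 and h(position 0) = 0. By first-step analysis:
h(position 1) = 0.32·0 + 0.52·h(position 1) + 0.16·1
Solving: h(position 1) = 0.3333.
Starting from position 1, the probability is 0.3333.

0.3333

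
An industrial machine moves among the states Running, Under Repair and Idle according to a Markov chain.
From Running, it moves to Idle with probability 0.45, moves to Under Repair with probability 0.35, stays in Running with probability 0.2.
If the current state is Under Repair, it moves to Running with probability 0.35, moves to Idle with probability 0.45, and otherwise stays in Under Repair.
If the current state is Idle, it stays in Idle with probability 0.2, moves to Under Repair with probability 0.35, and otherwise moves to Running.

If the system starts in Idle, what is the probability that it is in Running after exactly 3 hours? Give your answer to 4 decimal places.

Propagate the distribution vector 3 hours from Idle.
After 0 hours: (0.0000, 0.0000, 1.0000)
After 1 hour: (0.4500, 0.3500, 0.2000)
After 2 hours: (0.3025, 0.2975, 0.4000)
After 3 hours: (0.3446, 0.3054, 0.3500)
P(in Running after 3 hours) = 0.3446

0.3446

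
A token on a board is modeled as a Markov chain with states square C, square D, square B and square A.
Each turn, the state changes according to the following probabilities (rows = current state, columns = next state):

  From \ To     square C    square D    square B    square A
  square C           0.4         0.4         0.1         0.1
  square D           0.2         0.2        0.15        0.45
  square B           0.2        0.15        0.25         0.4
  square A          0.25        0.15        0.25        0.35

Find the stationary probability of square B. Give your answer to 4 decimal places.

Let the stationary distribution be π with π = πP and π_1 + π_2 + π_3 + π_4 = 1.
π_1 = 0.4·π_1 + 0.2·π_2 + 0.2·π_3 + 0.25·π_4
π_2 = 0.4·π_1 + 0.2·π_2 + 0.15·π_3 + 0.15·π_4
π_3 = 0.1·π_1 + 0.15·π_2 + 0.25·π_3 + 0.25·π_4
Solving with the normalization constraint gives π = (0.2697, 0.2289, 0.1867, 0.3148).
So the stationary probability of square B is 0.1867.

0.1867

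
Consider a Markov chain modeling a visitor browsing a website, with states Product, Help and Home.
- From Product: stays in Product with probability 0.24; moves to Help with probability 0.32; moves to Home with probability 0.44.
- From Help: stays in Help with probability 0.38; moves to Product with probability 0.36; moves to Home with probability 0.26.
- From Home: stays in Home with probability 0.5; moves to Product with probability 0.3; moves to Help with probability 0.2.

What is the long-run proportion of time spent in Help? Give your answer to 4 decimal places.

0.2877

Let the stationary distribution be π with π = πP and π_1 + π_2 + π_3 = 1.
π_1 = 0.24·π_1 + 0.36·π_2 + 0.3·π_3
π_2 = 0.32·π_1 + 0.38·π_2 + 0.2·π_3
Solving with the normalization constraint gives π = (0.2993, 0.2877, 0.4130).
So the stationary probability of Help is 0.2877.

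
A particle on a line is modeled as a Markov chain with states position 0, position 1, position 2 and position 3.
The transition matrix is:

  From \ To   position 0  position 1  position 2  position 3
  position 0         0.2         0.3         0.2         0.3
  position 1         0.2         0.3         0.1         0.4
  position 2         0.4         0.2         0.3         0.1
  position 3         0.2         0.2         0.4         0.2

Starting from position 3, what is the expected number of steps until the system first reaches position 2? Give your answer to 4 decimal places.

Let t(s) be the expected number of steps to first reach position 2 from state s, with t(position 2) = 0. Conditioning on the first step:
t(position 0) = 1 + 0.2·t(position 0) + 0.3·t(position 1) + 0.3·t(position 3)
t(position 1) = 1 + 0.2·t(position 0) + 0.3·t(position 1) + 0.4·t(position 3)
t(position 3) = 1 + 0.2·t(position 0) + 0.2·t(position 1) + 0.2·t(position 3)
Solving: t(position 0) = 4.3023, t(position 1) = 4.6512, t(position 3) = 3.4884.
Expected steps from position 3 to position 2: 3.4884.

3.4884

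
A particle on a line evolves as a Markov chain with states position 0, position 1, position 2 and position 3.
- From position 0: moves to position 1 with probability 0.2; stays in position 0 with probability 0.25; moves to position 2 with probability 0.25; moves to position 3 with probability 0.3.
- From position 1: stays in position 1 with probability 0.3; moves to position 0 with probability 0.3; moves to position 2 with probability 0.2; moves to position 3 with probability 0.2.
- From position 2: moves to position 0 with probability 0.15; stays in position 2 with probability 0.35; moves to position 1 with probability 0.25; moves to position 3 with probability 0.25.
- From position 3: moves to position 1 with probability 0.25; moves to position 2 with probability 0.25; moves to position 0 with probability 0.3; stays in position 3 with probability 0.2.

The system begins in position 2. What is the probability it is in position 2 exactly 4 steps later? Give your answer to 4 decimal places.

0.2639

Propagate the distribution vector 4 steps from position 2.
After 0 steps: (0.0000, 0.0000, 1.0000, 0.0000)
After 1 step: (0.1500, 0.2500, 0.3500, 0.2500)
After 2 steps: (0.2400, 0.2550, 0.2725, 0.2325)
After 3 steps: (0.2471, 0.2508, 0.2645, 0.2376)
After 4 steps: (0.2480, 0.2502, 0.2639, 0.2379)
P(in position 2 after 4 steps) = 0.2639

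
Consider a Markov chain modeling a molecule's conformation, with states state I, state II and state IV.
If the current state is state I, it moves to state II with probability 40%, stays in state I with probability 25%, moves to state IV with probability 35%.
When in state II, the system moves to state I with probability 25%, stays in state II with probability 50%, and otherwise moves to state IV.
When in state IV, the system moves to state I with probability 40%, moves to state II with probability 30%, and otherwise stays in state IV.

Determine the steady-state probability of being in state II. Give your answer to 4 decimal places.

0.4118

Let the stationary distribution be π with π = πP and π_1 + π_2 + π_3 = 1.
π_1 = 0.25·π_1 + 0.25·π_2 + 0.4·π_3
π_2 = 0.4·π_1 + 0.5·π_2 + 0.3·π_3
Solving with the normalization constraint gives π = (0.2941, 0.4118, 0.2941).
So the stationary probability of state II is 0.4118.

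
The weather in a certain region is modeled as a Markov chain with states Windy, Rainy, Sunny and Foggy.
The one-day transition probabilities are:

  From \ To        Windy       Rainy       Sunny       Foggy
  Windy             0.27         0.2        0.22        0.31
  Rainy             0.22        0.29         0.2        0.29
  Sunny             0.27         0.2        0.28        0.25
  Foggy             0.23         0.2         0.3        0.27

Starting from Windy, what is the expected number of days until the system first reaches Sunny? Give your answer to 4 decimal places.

4.1821

Let t(s) be the expected number of days to first reach Sunny from state s, with t(Sunny) = 0. Conditioning on the first day:
t(Windy) = 1 + 0.27·t(Windy) + 0.2·t(Rainy) + 0.31·t(Foggy)
t(Rainy) = 1 + 0.22·t(Windy) + 0.29·t(Rainy) + 0.29·t(Foggy)
t(Foggy) = 1 + 0.23·t(Windy) + 0.2·t(Rainy) + 0.27·t(Foggy)
Solving: t(Windy) = 4.1821, t(Rainy) = 4.2811, t(Foggy) = 3.8604.
Expected days from Windy to Sunny: 4.1821.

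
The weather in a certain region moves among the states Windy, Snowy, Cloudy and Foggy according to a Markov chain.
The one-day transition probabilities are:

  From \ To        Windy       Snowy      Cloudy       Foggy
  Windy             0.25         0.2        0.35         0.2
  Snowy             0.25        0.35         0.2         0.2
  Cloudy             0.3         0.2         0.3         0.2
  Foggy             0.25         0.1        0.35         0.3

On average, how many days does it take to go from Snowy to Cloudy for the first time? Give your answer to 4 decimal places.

Let t(s) be the expected number of days to first reach Cloudy from state s, with t(Cloudy) = 0. Conditioning on the first day:
t(Windy) = 1 + 0.25·t(Windy) + 0.2·t(Snowy) + 0.2·t(Foggy)
t(Snowy) = 1 + 0.25·t(Windy) + 0.35·t(Snowy) + 0.2·t(Foggy)
t(Foggy) = 1 + 0.25·t(Windy) + 0.1·t(Snowy) + 0.3·t(Foggy)
Solving: t(Windy) = 3.1385, t(Snowy) = 3.6923, t(Foggy) = 3.0769.
Expected days from Snowy to Cloudy: 3.6923.

3.6923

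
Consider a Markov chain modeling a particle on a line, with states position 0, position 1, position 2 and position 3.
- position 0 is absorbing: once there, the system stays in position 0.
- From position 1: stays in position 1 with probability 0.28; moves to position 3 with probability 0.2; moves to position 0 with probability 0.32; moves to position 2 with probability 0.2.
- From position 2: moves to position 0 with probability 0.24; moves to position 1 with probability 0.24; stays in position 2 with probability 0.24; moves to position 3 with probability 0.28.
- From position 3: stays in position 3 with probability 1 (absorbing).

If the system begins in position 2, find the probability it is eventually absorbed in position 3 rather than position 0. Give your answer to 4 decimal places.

0.5000

Let h(s) be the probability of absorption at position 3 starting from transient state s. Then h(position 3) = 1 and h(position 0) = 0. By first-step analysis:
h(position 1) = 0.32·0 + 0.28·h(position 1) + 0.2·h(position 2) + 0.2·1
h(position 2) = 0.24·0 + 0.24·h(position 1) + 0.24·h(position 2) + 0.28·1
Solving: h(position 1) = 0.4167, h(position 2) = 0.5000.
Starting from position 2, the probability is 0.5000.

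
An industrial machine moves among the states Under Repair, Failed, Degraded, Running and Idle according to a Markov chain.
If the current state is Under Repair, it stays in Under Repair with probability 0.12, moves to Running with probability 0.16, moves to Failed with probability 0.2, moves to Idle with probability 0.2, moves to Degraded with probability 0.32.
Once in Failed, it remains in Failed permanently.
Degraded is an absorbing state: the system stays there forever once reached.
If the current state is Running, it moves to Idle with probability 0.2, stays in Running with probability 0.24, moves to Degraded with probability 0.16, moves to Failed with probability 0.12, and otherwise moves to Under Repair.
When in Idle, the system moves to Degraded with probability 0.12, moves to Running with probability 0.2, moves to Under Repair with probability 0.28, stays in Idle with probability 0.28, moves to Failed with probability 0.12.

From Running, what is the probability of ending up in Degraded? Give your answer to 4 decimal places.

Let h(s) be the probability of absorption at Degraded starting from transient state s. Then h(Degraded) = 1 and h(Failed) = 0. By first-step analysis:
h(Under Repair) = 0.12·h(Under Repair) + 0.2·0 + 0.32·1 + 0.16·h(Running) + 0.2·h(Idle)
h(Running) = 0.28·h(Under Repair) + 0.12·0 + 0.16·1 + 0.24·h(Running) + 0.2·h(Idle)
h(Idle) = 0.28·h(Under Repair) + 0.12·0 + 0.12·1 + 0.2·h(Running) + 0.28·h(Idle)
Solving: h(Under Repair) = 0.5954, h(Running) = 0.5769, h(Idle) = 0.5585.
Starting from Running, the probability is 0.5769.

0.5769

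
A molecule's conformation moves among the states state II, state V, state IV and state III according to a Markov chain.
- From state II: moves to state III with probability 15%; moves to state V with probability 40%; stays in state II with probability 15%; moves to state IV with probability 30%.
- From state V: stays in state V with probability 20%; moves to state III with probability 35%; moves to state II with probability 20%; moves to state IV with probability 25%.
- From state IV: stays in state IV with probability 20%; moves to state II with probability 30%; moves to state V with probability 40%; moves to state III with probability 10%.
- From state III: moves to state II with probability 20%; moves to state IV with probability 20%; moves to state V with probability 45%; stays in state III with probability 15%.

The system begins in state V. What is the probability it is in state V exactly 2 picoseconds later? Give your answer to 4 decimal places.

0.3775

Propagate the distribution vector 2 picoseconds from state V.
After 0 picoseconds: (0.0000, 1.0000, 0.0000, 0.0000)
After 1 picosecond: (0.2000, 0.2000, 0.2500, 0.3500)
After 2 picoseconds: (0.2150, 0.3775, 0.2300, 0.1775)
P(in state V after 2 picoseconds) = 0.3775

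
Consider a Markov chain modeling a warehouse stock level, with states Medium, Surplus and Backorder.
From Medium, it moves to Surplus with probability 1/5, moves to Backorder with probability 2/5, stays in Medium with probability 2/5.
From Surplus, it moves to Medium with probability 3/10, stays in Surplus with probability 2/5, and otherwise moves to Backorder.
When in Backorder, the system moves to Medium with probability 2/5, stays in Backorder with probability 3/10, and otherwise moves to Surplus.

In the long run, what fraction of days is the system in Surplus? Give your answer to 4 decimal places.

0.2921

Let the stationary distribution be π with π = πP and π_1 + π_2 + π_3 = 1.
π_1 = 0.4·π_1 + 0.3·π_2 + 0.4·π_3
π_2 = 0.2·π_1 + 0.4·π_2 + 0.3·π_3
Solving with the normalization constraint gives π = (0.3708, 0.2921, 0.3371).
So the stationary probability of Surplus is 0.2921.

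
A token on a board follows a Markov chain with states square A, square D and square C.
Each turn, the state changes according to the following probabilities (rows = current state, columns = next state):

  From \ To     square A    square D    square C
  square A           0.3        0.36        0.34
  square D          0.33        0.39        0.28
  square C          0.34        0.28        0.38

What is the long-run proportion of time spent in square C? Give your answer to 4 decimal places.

Let the stationary distribution be π with π = πP and π_1 + π_2 + π_3 = 1.
π_1 = 0.3·π_1 + 0.33·π_2 + 0.34·π_3
π_2 = 0.36·π_1 + 0.39·π_2 + 0.28·π_3
Solving with the normalization constraint gives π = (0.3236, 0.3437, 0.3327).
So the stationary probability of square C is 0.3327.

0.3327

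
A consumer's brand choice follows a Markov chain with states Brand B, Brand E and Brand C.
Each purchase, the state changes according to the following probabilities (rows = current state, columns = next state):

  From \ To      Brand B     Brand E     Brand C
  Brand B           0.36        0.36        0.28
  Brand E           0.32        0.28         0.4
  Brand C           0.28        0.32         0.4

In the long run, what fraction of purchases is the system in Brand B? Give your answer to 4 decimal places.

0.3183

Let the stationary distribution be π with π = πP and π_1 + π_2 + π_3 = 1.
π_1 = 0.36·π_1 + 0.32·π_2 + 0.28·π_3
π_2 = 0.36·π_1 + 0.28·π_2 + 0.32·π_3
Solving with the normalization constraint gives π = (0.3183, 0.3199, 0.3618).
So the stationary probability of Brand B is 0.3183.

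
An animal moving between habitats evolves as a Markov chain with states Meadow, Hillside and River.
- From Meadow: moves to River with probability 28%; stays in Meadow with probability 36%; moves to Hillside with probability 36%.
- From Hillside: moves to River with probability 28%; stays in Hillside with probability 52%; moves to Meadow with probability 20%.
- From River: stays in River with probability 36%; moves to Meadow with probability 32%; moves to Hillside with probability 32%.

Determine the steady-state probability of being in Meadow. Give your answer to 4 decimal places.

0.2816

Let the stationary distribution be π with π = πP and π_1 + π_2 + π_3 = 1.
π_1 = 0.36·π_1 + 0.2·π_2 + 0.32·π_3
π_2 = 0.36·π_1 + 0.52·π_2 + 0.32·π_3
Solving with the normalization constraint gives π = (0.2816, 0.4141, 0.3043).
So the stationary probability of Meadow is 0.2816.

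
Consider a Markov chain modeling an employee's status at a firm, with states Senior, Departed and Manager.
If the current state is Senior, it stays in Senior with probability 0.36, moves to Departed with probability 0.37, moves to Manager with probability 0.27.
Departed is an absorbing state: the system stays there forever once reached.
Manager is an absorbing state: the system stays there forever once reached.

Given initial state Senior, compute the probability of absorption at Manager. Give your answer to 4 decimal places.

Let h(s) be the probability of absorption at Manager starting from transient state s. Then h(Manager) = 1 and h(Departed) = 0. By first-step analysis:
h(Senior) = 0.36·h(Senior) + 0.37·0 + 0.27·1
Solving: h(Senior) = 0.4219.
Starting from Senior, the probability is 0.4219.

0.4219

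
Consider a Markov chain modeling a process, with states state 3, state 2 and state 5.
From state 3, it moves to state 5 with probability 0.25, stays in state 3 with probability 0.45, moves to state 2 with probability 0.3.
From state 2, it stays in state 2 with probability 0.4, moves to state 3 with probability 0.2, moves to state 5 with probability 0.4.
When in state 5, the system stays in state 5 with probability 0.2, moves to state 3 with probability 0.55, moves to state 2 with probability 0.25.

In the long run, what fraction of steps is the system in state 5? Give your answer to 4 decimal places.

Let the stationary distribution be π with π = πP and π_1 + π_2 + π_3 = 1.
π_1 = 0.45·π_1 + 0.2·π_2 + 0.55·π_3
π_2 = 0.3·π_1 + 0.4·π_2 + 0.25·π_3
Solving with the normalization constraint gives π = (0.3990, 0.3176, 0.2835).
So the stationary probability of state 5 is 0.2835.

0.2835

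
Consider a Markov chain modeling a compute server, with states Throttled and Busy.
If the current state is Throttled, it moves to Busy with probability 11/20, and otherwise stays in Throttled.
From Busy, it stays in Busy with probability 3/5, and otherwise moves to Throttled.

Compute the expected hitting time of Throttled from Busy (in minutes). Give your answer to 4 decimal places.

Let t(s) be the expected number of minutes to first reach Throttled from state s, with t(Throttled) = 0. Conditioning on the first minute:
t(Busy) = 1 + 0.6·t(Busy)
Solving: t(Busy) = 2.5000.
Expected minutes from Busy to Throttled: 2.5000.

2.5000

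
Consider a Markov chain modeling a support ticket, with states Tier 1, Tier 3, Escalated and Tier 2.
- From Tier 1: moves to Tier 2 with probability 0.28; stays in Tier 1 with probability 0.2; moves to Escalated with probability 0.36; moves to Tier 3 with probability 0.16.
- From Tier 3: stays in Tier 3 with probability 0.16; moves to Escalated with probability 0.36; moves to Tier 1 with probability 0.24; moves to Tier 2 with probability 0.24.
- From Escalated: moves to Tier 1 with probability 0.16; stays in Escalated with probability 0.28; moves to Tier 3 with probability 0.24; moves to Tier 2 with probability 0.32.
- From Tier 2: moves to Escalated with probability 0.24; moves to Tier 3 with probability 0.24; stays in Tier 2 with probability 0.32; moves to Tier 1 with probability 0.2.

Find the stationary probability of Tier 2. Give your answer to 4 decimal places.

Let the stationary distribution be π with π = πP and π_1 + π_2 + π_3 + π_4 = 1.
π_1 = 0.2·π_1 + 0.24·π_2 + 0.16·π_3 + 0.2·π_4
π_2 = 0.16·π_1 + 0.16·π_2 + 0.24·π_3 + 0.24·π_4
π_3 = 0.36·π_1 + 0.36·π_2 + 0.28·π_3 + 0.24·π_4
Solving with the normalization constraint gives π = (0.1963, 0.2077, 0.3005, 0.2955).
So the stationary probability of Tier 2 is 0.2955.

0.2955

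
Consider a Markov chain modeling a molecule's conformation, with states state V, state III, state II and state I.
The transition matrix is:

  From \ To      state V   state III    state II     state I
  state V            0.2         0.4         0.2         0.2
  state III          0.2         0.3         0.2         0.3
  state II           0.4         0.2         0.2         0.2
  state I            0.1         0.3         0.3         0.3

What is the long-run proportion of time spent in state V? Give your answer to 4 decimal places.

0.2196

Let the stationary distribution be π with π = πP and π_1 + π_2 + π_3 + π_4 = 1.
π_1 = 0.2·π_1 + 0.2·π_2 + 0.4·π_3 + 0.1·π_4
π_2 = 0.4·π_1 + 0.3·π_2 + 0.2·π_3 + 0.3·π_4
π_3 = 0.2·π_1 + 0.2·π_2 + 0.2·π_3 + 0.3·π_4
Solving with the normalization constraint gives π = (0.2196, 0.2994, 0.2255, 0.2555).
So the stationary probability of state V is 0.2196.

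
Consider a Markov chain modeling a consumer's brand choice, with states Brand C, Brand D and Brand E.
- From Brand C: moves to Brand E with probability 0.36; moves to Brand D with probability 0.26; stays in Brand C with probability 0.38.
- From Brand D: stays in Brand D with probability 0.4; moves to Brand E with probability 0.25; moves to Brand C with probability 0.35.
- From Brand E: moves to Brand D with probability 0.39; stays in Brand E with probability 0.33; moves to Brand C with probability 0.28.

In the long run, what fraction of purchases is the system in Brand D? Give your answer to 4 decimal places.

0.3495

Let the stationary distribution be π with π = πP and π_1 + π_2 + π_3 = 1.
π_1 = 0.38·π_1 + 0.35·π_2 + 0.28·π_3
π_2 = 0.26·π_1 + 0.4·π_2 + 0.39·π_3
Solving with the normalization constraint gives π = (0.3383, 0.3495, 0.3122).
So the stationary probability of Brand D is 0.3495.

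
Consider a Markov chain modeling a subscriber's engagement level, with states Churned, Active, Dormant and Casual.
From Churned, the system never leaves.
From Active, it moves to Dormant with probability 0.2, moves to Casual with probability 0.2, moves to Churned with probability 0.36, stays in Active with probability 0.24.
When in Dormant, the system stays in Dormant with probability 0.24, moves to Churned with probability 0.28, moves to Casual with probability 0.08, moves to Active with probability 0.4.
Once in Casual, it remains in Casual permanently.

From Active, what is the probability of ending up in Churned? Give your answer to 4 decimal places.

0.6624

Let h(s) be the probability of absorption at Churned starting from transient state s. Then h(Churned) = 1 and h(Casual) = 0. By first-step analysis:
h(Active) = 0.36·1 + 0.24·h(Active) + 0.2·h(Dormant) + 0.2·0
h(Dormant) = 0.28·1 + 0.4·h(Active) + 0.24·h(Dormant) + 0.08·0
Solving: h(Active) = 0.6624, h(Dormant) = 0.7170.
Starting from Active, the probability is 0.6624.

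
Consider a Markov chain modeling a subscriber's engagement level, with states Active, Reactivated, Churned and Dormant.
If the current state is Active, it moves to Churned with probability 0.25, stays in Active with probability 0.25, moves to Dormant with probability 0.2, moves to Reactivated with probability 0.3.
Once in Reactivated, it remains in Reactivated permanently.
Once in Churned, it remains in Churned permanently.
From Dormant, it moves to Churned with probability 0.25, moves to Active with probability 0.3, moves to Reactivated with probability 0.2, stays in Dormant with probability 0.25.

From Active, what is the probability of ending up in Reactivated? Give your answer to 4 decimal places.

Let h(s) be the probability of absorption at Reactivated starting from transient state s. Then h(Reactivated) = 1 and h(Churned) = 0. By first-step analysis:
h(Active) = 0.25·h(Active) + 0.3·1 + 0.25·0 + 0.2·h(Dormant)
h(Dormant) = 0.3·h(Active) + 0.2·1 + 0.25·0 + 0.25·h(Dormant)
Solving: h(Active) = 0.5274, h(Dormant) = 0.4776.
Starting from Active, the probability is 0.5274.

0.5274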